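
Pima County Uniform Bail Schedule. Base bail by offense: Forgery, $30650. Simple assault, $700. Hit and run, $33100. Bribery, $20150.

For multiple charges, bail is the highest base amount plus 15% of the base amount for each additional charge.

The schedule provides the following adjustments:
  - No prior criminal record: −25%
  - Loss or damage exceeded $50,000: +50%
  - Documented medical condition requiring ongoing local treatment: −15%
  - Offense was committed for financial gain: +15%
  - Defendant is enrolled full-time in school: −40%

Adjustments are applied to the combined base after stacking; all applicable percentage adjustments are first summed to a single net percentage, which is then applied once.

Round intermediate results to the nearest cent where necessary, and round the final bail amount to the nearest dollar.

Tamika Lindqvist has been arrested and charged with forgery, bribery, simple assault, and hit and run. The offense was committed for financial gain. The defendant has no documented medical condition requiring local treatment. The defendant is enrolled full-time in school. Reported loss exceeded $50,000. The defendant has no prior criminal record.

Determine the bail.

Base amounts from the schedule: forgery $30650; bribery $20150; simple assault $700; hit and run $33100.
Stacking rule: highest base plus 15% of each additional charge. Highest is hit and run at $33100. Additional: $30650 × 15% = $4597.50; $20150 × 15% = $3022.50; $700 × 15% = $105. Combined base = $33100 + $7725 = $40825.
Net percentage adjustment: −25% +50% +15% −40% = +0%. $40825 × 1 = $40825.

$40825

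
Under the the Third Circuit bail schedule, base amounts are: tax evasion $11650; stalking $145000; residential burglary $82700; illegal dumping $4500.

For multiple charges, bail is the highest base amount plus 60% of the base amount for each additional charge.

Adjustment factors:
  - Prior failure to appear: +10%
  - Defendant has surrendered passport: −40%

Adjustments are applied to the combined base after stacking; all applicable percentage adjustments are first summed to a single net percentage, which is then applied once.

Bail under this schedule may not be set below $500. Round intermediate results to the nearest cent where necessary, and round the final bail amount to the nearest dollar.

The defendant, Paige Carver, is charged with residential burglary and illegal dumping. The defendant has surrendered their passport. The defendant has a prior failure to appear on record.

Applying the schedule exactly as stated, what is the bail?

$59780

Base amounts from the schedule: residential burglary $82700; illegal dumping $4500.
Stacking rule: highest base plus 60% of each additional charge. Highest is residential burglary at $82700. Additional: $4500 × 60% = $2700. Combined base = $82700 + $2700 = $85400.
Net percentage adjustment: +10% −40% = −30%. $85400 × 0.7 = $59780.
$59780 is at or above the $500 minimum.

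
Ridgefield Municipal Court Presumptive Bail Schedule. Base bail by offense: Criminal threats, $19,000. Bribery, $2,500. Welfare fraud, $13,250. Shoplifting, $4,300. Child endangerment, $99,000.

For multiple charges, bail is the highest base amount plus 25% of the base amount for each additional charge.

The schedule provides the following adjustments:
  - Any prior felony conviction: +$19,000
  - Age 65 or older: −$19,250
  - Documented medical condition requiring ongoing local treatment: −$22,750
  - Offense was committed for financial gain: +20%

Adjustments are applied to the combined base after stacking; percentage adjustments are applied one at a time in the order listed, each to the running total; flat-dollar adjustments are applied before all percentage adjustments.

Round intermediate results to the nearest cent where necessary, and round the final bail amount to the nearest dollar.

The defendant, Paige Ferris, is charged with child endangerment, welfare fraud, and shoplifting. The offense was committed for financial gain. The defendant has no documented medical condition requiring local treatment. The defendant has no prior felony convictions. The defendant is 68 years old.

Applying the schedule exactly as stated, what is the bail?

$100,965

Base amounts from the schedule: child endangerment $99,000; welfare fraud $13,250; shoplifting $4,300.
Stacking rule: highest base plus 25% of each additional charge. Highest is child endangerment at $99,000. Additional: $13,250 × 25% = $3,312.50; $4,300 × 25% = $1,075. Combined base = $99,000 + $4,387.50 = $103,387.50.
Age 65 or older (−$19,250 flat): $103,387.50 − $19,250 = $84,137.50.
Offense was committed for financial gain (+20%): $84,137.50 × 1.2 = $100,965.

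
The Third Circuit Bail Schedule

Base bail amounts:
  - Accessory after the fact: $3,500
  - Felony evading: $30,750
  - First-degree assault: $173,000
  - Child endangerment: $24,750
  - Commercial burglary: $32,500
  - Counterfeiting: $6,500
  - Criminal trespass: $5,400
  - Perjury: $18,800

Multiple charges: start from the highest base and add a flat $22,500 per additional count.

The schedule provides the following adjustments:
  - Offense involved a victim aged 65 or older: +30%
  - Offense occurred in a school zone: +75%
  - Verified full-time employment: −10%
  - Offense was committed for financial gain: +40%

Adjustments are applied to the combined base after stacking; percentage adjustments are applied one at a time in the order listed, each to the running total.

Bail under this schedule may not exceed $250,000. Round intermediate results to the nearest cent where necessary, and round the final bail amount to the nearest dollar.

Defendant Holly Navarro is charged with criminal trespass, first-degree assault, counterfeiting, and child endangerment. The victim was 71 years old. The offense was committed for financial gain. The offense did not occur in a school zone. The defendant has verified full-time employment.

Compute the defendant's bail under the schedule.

$250,000

Base amounts from the schedule: criminal trespass $5,400; first-degree assault $173,000; counterfeiting $6,500; child endangerment $24,750.
Stacking rule: highest base plus $22,500 per additional charge. Highest is first-degree assault at $173,000; 3 additional charges → +$67,500. Combined base = $240,500.
Offense involved a victim aged 65 or older (+30%): $240,500 × 1.3 = $312,650.
Verified full-time employment (−10%): $312,650 × 0.9 = $281,385.
Offense was committed for financial gain (+40%): $281,385 × 1.4 = $393,939.
Result $393,939 exceeds the maximum of $250,000; bail is capped at $250,000.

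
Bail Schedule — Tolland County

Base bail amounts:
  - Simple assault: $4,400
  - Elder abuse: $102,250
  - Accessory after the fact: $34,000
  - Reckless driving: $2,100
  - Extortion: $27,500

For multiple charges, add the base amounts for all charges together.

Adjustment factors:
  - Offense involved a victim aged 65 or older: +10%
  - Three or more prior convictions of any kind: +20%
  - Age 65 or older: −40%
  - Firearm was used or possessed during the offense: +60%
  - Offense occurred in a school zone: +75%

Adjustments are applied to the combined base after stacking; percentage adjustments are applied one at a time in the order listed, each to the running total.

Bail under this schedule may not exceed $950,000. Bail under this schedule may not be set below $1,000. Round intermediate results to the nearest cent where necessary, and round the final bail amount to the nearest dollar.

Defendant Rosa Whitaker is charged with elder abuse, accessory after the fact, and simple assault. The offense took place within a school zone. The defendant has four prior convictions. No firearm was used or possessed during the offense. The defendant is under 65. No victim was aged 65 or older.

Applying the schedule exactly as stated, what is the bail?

$295,365

Base amounts from the schedule: elder abuse $102,250; accessory after the fact $34,000; simple assault $4,400.
Stacking rule: sum of all bases. $102,250 + $34,000 + $4,400 = $140,650.
Three or more prior convictions of any kind (+20%): $140,650 × 1.2 = $168,780.
Offense occurred in a school zone (+75%): $168,780 × 1.75 = $295,365.
$295,365 is within the $950,000 maximum.
$295,365 is at or above the $1,000 minimum.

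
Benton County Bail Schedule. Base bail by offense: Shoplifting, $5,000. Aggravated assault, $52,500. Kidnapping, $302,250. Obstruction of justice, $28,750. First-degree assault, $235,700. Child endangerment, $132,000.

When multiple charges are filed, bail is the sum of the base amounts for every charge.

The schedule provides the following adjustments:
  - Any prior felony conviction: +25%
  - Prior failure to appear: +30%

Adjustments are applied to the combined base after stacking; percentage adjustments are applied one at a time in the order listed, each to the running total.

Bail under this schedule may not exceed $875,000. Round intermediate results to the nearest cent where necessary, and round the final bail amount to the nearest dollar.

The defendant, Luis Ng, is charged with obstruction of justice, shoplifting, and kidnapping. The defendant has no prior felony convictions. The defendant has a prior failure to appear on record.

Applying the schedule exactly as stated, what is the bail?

$436,800

Base amounts from the schedule: obstruction of justice $28,750; shoplifting $5,000; kidnapping $302,250.
Stacking rule: sum of all bases. $28,750 + $5,000 + $302,250 = $336,000.
Prior failure to appear (+30%): $336,000 × 1.3 = $436,800.
$436,800 is within the $875,000 maximum.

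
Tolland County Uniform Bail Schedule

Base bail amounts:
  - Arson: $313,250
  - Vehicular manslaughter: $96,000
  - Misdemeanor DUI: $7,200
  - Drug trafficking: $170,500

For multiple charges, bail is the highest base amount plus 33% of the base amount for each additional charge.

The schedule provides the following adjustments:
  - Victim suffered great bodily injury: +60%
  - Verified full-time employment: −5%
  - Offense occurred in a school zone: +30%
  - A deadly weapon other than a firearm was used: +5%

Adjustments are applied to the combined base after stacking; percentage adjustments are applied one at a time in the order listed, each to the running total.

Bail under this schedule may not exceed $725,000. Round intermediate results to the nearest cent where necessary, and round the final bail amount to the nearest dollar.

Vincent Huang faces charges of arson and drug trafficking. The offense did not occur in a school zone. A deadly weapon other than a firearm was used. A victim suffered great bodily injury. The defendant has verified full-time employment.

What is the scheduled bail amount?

$589,746

Base amounts from the schedule: arson $313,250; drug trafficking $170,500.
Stacking rule: highest base plus 33% of each additional charge. Highest is arson at $313,250. Additional: $170,500 × 33% = $56,265. Combined base = $313,250 + $56,265 = $369,515.
Victim suffered great bodily injury (+60%): $369,515 × 1.6 = $591,224.
Verified full-time employment (−5%): $591,224 × 0.95 = $561,662.80.
A deadly weapon other than a firearm was used (+5%): $561,662.80 × 1.05 = $589,745.94.
$589,745.94 is within the $725,000 maximum.
Rounded to the nearest dollar: $589,746.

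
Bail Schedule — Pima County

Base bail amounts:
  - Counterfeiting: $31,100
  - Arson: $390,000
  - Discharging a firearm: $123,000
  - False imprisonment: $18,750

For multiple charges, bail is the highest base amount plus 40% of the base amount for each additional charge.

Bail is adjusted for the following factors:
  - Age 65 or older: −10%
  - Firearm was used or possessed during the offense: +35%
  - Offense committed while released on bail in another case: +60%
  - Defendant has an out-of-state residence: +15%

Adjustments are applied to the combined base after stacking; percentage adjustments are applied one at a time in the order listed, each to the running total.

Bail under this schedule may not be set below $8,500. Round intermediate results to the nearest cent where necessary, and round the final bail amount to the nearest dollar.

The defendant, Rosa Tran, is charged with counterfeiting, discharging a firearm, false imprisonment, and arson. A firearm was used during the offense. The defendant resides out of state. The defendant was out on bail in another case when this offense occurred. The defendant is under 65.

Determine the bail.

Base amounts from the schedule: counterfeiting $31,100; discharging a firearm $123,000; false imprisonment $18,750; arson $390,000.
Stacking rule: highest base plus 40% of each additional charge. Highest is arson at $390,000. Additional: $31,100 × 40% = $12,440; $123,000 × 40% = $49,200; $18,750 × 40% = $7,500. Combined base = $390,000 + $69,140 = $459,140.
Firearm was used or possessed during the offense (+35%): $459,140 × 1.35 = $619,839.
Offense committed while released on bail in another case (+60%): $619,839 × 1.6 = $991,742.40.
Defendant has an out-of-state residence (+15%): $991,742.40 × 1.15 = $1,140,503.76.
$1,140,503.76 is at or above the $8,500 minimum.
Rounded to the nearest dollar: $1,140,504.

$1,140,504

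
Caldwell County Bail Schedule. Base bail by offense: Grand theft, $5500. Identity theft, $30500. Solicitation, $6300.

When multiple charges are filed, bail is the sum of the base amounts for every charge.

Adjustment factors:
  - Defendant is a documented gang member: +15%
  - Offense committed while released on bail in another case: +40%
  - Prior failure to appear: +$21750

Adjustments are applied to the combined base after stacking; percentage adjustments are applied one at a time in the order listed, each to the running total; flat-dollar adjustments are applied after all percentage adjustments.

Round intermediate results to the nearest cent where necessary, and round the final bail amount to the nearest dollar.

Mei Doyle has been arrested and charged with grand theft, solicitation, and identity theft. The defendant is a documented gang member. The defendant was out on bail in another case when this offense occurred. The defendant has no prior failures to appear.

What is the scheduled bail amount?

$68103

Base amounts from the schedule: grand theft $5500; solicitation $6300; identity theft $30500.
Stacking rule: sum of all bases. $5500 + $6300 + $30500 = $42300.
Defendant is a documented gang member (+15%): $42300 × 1.15 = $48645.
Offense committed while released on bail in another case (+40%): $48645 × 1.4 = $68103.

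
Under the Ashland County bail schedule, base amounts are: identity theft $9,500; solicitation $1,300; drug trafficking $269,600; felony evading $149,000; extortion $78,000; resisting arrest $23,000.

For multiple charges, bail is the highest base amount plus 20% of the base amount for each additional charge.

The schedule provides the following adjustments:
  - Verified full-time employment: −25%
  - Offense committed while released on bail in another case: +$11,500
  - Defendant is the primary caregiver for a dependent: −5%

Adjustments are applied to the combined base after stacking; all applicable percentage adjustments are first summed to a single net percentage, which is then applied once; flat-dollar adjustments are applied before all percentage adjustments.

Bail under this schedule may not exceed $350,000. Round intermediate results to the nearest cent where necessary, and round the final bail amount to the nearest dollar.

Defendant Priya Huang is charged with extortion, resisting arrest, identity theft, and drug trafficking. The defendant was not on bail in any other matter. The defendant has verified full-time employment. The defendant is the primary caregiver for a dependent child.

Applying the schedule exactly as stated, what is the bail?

$204,190

Base amounts from the schedule: extortion $78,000; resisting arrest $23,000; identity theft $9,500; drug trafficking $269,600.
Stacking rule: highest base plus 20% of each additional charge. Highest is drug trafficking at $269,600. Additional: $78,000 × 20% = $15,600; $23,000 × 20% = $4,600; $9,500 × 20% = $1,900. Combined base = $269,600 + $22,100 = $291,700.
Net percentage adjustment: −25% −5% = −30%. $291,700 × 0.7 = $204,190.
$204,190 is within the $350,000 maximum.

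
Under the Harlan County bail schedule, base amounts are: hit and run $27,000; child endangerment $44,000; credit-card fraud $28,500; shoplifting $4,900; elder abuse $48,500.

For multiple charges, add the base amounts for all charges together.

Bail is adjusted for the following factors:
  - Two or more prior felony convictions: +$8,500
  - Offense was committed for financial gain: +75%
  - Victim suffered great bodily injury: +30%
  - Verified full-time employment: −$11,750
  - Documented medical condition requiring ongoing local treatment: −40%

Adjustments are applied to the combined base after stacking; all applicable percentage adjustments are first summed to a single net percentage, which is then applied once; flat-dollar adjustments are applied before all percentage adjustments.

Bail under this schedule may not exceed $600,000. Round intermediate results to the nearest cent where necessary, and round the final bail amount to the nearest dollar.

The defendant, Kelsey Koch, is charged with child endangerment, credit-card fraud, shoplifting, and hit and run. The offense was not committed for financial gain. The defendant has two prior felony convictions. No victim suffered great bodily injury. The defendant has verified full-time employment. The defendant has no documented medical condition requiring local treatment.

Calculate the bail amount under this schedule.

$101,150

Base amounts from the schedule: child endangerment $44,000; credit-card fraud $28,500; shoplifting $4,900; hit and run $27,000.
Stacking rule: sum of all bases. $44,000 + $28,500 + $4,900 + $27,000 = $104,400.
Two or more prior felony convictions (+$8,500 flat): $104,400 + $8,500 = $112,900.
Verified full-time employment (−$11,750 flat): $112,900 − $11,750 = $101,150.
$101,150 is within the $600,000 maximum.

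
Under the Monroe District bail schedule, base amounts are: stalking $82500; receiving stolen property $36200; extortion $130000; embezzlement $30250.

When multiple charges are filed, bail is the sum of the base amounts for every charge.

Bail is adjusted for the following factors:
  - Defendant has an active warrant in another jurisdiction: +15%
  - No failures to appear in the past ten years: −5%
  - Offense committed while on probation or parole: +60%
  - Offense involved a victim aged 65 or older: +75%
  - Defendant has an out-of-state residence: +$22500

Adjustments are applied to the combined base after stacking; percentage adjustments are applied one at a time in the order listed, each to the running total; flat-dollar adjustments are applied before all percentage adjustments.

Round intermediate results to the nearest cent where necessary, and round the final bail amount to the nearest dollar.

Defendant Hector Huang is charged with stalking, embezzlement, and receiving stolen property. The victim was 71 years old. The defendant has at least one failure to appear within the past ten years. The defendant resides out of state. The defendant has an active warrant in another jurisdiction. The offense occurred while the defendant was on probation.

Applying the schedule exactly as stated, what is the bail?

$552069

Base amounts from the schedule: stalking $82500; embezzlement $30250; receiving stolen property $36200.
Stacking rule: sum of all bases. $82500 + $30250 + $36200 = $148950.
Defendant has an out-of-state residence (+$22500 flat): $148950 + $22500 = $171450.
Defendant has an active warrant in another jurisdiction (+15%): $171450 × 1.15 = $197167.50.
Offense committed while on probation or parole (+60%): $197167.50 × 1.6 = $315468.
Offense involved a victim aged 65 or older (+75%): $315468 × 1.75 = $552069.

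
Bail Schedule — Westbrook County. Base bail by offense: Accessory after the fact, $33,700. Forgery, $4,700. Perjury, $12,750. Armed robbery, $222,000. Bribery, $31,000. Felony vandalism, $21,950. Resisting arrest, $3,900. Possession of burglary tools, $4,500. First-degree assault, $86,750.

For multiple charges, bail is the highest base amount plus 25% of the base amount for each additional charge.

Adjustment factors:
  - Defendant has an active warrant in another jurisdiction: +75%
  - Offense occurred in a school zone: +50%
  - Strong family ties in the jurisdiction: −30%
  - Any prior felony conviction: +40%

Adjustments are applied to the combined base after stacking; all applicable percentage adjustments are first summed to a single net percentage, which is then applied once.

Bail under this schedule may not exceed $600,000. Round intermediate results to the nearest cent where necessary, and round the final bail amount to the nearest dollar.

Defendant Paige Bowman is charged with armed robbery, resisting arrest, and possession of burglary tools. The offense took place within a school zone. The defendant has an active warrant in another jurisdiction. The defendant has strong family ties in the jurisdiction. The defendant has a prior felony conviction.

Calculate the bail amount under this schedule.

$526,635

Base amounts from the schedule: armed robbery $222,000; resisting arrest $3,900; possession of burglary tools $4,500.
Stacking rule: highest base plus 25% of each additional charge. Highest is armed robbery at $222,000. Additional: $3,900 × 25% = $975; $4,500 × 25% = $1,125. Combined base = $222,000 + $2,100 = $224,100.
Net percentage adjustment: +75% +50% −30% +40% = +135%. $224,100 × 2.35 = $526,635.
$526,635 is within the $600,000 maximum.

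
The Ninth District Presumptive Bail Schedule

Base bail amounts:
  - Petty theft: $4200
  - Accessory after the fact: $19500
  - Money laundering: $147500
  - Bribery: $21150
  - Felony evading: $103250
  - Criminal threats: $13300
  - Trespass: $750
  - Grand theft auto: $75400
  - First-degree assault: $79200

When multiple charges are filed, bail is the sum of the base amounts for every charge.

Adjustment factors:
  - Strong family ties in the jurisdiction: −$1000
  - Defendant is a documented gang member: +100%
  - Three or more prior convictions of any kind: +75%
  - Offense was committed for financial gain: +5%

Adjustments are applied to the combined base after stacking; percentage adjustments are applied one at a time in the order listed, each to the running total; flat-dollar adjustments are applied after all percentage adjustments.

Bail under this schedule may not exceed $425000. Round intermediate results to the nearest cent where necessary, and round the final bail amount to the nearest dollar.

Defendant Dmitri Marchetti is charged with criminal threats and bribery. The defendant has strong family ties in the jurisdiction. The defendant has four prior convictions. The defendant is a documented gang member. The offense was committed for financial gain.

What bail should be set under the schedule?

Base amounts from the schedule: criminal threats $13300; bribery $21150.
Stacking rule: sum of all bases. $13300 + $21150 = $34450.
Defendant is a documented gang member (+100%): $34450 × 2 = $68900.
Three or more prior convictions of any kind (+75%): $68900 × 1.75 = $120575.
Offense was committed for financial gain (+5%): $120575 × 1.05 = $126603.75.
Strong family ties in the jurisdiction (−$1000 flat): $126603.75 − $1000 = $125603.75.
$125603.75 is within the $425000 maximum.
Rounded to the nearest dollar: $125604.

$125604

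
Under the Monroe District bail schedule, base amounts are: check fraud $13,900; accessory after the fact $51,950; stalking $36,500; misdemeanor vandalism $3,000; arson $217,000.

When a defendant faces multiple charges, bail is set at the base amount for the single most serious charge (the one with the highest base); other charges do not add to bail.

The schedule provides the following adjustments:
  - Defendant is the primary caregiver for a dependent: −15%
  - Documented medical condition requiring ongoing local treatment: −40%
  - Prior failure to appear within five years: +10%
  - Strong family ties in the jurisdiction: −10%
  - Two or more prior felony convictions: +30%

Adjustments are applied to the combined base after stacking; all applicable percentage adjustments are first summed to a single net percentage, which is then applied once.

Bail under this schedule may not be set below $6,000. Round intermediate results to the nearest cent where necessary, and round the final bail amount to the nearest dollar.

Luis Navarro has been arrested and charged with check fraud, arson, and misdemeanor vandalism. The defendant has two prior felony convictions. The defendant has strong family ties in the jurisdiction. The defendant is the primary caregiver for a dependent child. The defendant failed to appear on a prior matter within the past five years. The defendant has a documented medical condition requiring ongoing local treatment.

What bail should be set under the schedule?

Base amounts from the schedule: check fraud $13,900; arson $217,000; misdemeanor vandalism $3,000.
Stacking rule: use the highest base only. Highest is arson at $217,000. Combined base = $217,000.
Net percentage adjustment: −15% −40% +10% −10% +30% = −25%. $217,000 × 0.75 = $162,750.
$162,750 is at or above the $6,000 minimum.

$162,750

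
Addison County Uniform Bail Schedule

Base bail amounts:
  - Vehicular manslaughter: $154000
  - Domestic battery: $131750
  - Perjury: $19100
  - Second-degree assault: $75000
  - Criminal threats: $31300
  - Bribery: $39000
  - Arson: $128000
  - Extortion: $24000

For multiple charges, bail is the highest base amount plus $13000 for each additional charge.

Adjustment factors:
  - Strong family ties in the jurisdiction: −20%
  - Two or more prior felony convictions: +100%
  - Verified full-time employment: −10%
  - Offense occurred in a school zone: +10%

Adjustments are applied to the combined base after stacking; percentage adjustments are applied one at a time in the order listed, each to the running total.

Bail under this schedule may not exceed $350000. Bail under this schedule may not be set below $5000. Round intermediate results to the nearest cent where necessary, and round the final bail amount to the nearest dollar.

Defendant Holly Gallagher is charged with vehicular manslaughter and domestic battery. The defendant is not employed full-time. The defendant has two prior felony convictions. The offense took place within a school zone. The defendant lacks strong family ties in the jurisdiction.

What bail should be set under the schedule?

$350000

Base amounts from the schedule: vehicular manslaughter $154000; domestic battery $131750.
Stacking rule: highest base plus $13000 per additional charge. Highest is vehicular manslaughter at $154000; 1 additional charge → +$13000. Combined base = $167000.
Two or more prior felony convictions (+100%): $167000 × 2 = $334000.
Offense occurred in a school zone (+10%): $334000 × 1.1 = $367400.
Result $367400 exceeds the maximum of $350000; bail is capped at $350000.
$350000 is at or above the $5000 minimum.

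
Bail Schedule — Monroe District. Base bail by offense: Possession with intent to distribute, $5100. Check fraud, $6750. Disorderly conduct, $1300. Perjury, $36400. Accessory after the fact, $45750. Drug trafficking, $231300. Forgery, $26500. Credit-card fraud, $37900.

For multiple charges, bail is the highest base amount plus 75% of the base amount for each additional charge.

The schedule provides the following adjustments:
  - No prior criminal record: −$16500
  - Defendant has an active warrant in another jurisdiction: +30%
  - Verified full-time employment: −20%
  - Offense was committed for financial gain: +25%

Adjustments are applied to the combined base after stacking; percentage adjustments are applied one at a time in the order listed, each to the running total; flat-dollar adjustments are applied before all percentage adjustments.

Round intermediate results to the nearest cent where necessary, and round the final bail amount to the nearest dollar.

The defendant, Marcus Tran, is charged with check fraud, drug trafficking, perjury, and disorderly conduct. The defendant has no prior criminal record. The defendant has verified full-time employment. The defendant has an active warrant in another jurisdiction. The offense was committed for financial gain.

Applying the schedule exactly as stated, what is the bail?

$322579

Base amounts from the schedule: check fraud $6750; drug trafficking $231300; perjury $36400; disorderly conduct $1300.
Stacking rule: highest base plus 75% of each additional charge. Highest is drug trafficking at $231300. Additional: $6750 × 75% = $5062.50; $36400 × 75% = $27300; $1300 × 75% = $975. Combined base = $231300 + $33337.50 = $264637.50.
No prior criminal record (−$16500 flat): $264637.50 − $16500 = $248137.50.
Defendant has an active warrant in another jurisdiction (+30%): $248137.50 × 1.3 = $322578.75.
Verified full-time employment (−20%): $322578.75 × 0.8 = $258063.
Offense was committed for financial gain (+25%): $258063 × 1.25 = $322578.75.
Rounded to the nearest dollar: $322579.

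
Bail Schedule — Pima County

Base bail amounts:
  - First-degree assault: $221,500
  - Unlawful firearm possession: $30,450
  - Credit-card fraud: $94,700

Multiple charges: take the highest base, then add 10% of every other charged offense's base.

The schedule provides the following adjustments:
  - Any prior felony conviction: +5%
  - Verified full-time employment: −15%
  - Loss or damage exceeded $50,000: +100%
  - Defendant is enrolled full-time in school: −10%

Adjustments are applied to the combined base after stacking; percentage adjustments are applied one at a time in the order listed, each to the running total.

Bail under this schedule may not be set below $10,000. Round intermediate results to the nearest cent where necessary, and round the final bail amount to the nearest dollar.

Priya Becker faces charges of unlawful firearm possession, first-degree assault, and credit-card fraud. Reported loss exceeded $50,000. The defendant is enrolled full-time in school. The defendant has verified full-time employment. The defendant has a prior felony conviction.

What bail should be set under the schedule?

Base amounts from the schedule: unlawful firearm possession $30,450; first-degree assault $221,500; credit-card fraud $94,700.
Stacking rule: highest base plus 10% of each additional charge. Highest is first-degree assault at $221,500. Additional: $30,450 × 10% = $3,045; $94,700 × 10% = $9,470. Combined base = $221,500 + $12,515 = $234,015.
Any prior felony conviction (+5%): $234,015 × 1.05 = $245,715.75.
Verified full-time employment (−15%): $245,715.75 × 0.85 = $208,858.39.
Loss or damage exceeded $50,000 (+100%): $208,858.39 × 2 = $417,716.78.
Defendant is enrolled full-time in school (−10%): $417,716.78 × 0.9 = $375,945.10.
$375,945.10 is at or above the $10,000 minimum.
Rounded to the nearest dollar: $375,945.

$375,945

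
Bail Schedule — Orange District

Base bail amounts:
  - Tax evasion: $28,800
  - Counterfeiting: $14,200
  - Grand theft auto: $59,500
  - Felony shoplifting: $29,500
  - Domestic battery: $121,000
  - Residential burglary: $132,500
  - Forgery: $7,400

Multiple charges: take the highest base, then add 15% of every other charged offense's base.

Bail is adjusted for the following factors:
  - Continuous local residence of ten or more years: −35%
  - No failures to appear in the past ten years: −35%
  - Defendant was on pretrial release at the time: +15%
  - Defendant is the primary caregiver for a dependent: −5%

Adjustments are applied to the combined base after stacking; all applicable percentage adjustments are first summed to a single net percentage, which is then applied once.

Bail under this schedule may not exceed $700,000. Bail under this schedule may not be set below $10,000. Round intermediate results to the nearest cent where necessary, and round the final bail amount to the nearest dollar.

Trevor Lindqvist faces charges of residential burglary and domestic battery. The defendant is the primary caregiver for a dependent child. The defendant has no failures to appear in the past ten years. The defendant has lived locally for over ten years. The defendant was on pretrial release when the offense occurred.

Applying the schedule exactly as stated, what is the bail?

Base amounts from the schedule: residential burglary $132,500; domestic battery $121,000.
Stacking rule: highest base plus 15% of each additional charge. Highest is residential burglary at $132,500. Additional: $121,000 × 15% = $18,150. Combined base = $132,500 + $18,150 = $150,650.
Net percentage adjustment: −35% −35% +15% −5% = −60%. $150,650 × 0.4 = $60,260.
$60,260 is within the $700,000 maximum.
$60,260 is at or above the $10,000 minimum.

$60,260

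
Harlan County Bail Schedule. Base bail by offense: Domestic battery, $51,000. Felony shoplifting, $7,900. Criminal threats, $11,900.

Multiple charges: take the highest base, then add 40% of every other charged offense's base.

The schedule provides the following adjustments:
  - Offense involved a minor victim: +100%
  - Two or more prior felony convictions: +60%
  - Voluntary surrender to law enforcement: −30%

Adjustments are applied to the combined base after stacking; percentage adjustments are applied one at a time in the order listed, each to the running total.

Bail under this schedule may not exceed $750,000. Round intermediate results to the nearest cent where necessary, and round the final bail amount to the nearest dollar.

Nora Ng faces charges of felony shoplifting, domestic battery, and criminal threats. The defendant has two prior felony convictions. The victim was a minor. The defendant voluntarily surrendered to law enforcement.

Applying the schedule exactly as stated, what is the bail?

Base amounts from the schedule: felony shoplifting $7,900; domestic battery $51,000; criminal threats $11,900.
Stacking rule: highest base plus 40% of each additional charge. Highest is domestic battery at $51,000. Additional: $7,900 × 40% = $3,160; $11,900 × 40% = $4,760. Combined base = $51,000 + $7,920 = $58,920.
Offense involved a minor victim (+100%): $58,920 × 2 = $117,840.
Two or more prior felony convictions (+60%): $117,840 × 1.6 = $188,544.
Voluntary surrender to law enforcement (−30%): $188,544 × 0.7 = $131,980.80.
$131,980.80 is within the $750,000 maximum.
Rounded to the nearest dollar: $131,981.

$131,981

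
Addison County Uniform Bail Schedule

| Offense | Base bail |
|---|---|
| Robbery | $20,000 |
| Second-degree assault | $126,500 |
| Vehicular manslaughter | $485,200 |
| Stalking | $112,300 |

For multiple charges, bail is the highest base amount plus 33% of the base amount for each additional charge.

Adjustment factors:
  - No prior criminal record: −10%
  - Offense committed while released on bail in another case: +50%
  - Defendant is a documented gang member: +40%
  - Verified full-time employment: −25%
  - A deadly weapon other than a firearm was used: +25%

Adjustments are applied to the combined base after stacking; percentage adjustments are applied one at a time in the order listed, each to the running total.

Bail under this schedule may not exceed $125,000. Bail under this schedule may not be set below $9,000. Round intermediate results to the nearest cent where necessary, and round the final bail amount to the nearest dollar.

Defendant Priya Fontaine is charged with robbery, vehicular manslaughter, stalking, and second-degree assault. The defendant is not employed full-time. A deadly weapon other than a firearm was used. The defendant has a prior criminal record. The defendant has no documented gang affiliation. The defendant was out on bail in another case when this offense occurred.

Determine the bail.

$125,000

Base amounts from the schedule: robbery $20,000; vehicular manslaughter $485,200; stalking $112,300; second-degree assault $126,500.
Stacking rule: highest base plus 33% of each additional charge. Highest is vehicular manslaughter at $485,200. Additional: $20,000 × 33% = $6,600; $112,300 × 33% = $37,059; $126,500 × 33% = $41,745. Combined base = $485,200 + $85,404 = $570,604.
Offense committed while released on bail in another case (+50%): $570,604 × 1.5 = $855,906.
A deadly weapon other than a firearm was used (+25%): $855,906 × 1.25 = $1,069,882.50.
Result $1,069,882.50 exceeds the maximum of $125,000; bail is capped at $125,000.
$125,000 is at or above the $9,000 minimum.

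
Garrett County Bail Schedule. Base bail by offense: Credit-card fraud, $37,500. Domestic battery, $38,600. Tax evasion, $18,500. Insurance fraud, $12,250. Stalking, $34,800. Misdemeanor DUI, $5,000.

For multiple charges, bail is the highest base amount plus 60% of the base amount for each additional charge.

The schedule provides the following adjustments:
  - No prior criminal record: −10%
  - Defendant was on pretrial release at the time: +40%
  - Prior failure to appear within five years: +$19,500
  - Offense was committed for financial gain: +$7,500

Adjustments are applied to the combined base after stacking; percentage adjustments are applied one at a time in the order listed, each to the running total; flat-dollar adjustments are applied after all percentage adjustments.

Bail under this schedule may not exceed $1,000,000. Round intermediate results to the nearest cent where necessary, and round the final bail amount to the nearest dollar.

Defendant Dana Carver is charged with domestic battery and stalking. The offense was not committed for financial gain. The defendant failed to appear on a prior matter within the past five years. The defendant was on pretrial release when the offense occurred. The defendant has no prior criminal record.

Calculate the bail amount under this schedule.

$94,445

Base amounts from the schedule: domestic battery $38,600; stalking $34,800.
Stacking rule: highest base plus 60% of each additional charge. Highest is domestic battery at $38,600. Additional: $34,800 × 60% = $20,880. Combined base = $38,600 + $20,880 = $59,480.
No prior criminal record (−10%): $59,480 × 0.9 = $53,532.
Defendant was on pretrial release at the time (+40%): $53,532 × 1.4 = $74,944.80.
Prior failure to appear within five years (+$19,500 flat): $74,944.80 + $19,500 = $94,444.80.
$94,444.80 is within the $1,000,000 maximum.
Rounded to the nearest dollar: $94,445.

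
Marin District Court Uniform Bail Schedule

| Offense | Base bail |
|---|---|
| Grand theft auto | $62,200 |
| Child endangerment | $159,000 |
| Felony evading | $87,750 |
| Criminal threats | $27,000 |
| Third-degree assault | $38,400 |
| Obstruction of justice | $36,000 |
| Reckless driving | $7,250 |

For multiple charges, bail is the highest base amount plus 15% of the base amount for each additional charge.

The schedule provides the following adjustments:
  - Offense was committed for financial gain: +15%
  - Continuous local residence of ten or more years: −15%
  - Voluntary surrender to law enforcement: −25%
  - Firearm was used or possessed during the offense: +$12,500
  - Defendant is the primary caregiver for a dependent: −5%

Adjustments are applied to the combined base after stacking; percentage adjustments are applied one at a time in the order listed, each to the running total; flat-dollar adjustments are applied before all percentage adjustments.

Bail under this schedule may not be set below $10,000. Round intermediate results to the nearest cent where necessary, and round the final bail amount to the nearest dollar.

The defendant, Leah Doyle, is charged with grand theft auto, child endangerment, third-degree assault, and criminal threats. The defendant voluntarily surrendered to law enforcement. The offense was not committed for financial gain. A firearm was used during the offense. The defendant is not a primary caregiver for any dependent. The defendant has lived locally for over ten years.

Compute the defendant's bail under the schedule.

Base amounts from the schedule: grand theft auto $62,200; child endangerment $159,000; third-degree assault $38,400; criminal threats $27,000.
Stacking rule: highest base plus 15% of each additional charge. Highest is child endangerment at $159,000. Additional: $62,200 × 15% = $9,330; $38,400 × 15% = $5,760; $27,000 × 15% = $4,050. Combined base = $159,000 + $19,140 = $178,140.
Firearm was used or possessed during the offense (+$12,500 flat): $178,140 + $12,500 = $190,640.
Continuous local residence of ten or more years (−15%): $190,640 × 0.85 = $162,044.
Voluntary surrender to law enforcement (−25%): $162,044 × 0.75 = $121,533.
$121,533 is at or above the $10,000 minimum.

$121,533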